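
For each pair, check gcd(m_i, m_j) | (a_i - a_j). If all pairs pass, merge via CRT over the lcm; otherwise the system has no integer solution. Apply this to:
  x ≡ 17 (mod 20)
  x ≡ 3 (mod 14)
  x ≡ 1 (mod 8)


Moduli 20, 14, 8 are not pairwise coprime, so CRT works modulo lcm(m_i) when all pairwise compatibility conditions hold.
Pairwise compatibility: gcd(m_i, m_j) must divide a_i - a_j for every pair.
Merge one congruence at a time:
  Start: x ≡ 17 (mod 20).
  Combine with x ≡ 3 (mod 14): gcd(20, 14) = 2; 3 - 17 = -14, which IS divisible by 2, so compatible.
    Write x = 17 + 20·t and substitute into x ≡ 3 (mod 14): 20·t ≡ 3 − 17 = -14 (mod 14).
    Divide the congruence (and modulus) by g = 2: 10·t ≡ -7 (mod 7).
    Reduce coefficients mod 7: 3·t ≡ 0 (mod 7).
    The inverse of 3 mod 7 is 5 (since 3·5 = 15 = 2·7 + 1), so t ≡ 5·0 = 0 ≡ 0 (mod 7).
    Then x = 17 + 20·0 = 17, valid modulo lcm(20, 14) = 140: x ≡ 17 (mod 140).
  Combine with x ≡ 1 (mod 8): gcd(140, 8) = 4; 1 - 17 = -16, which IS divisible by 4, so compatible.
    Write x = 17 + 140·t and substitute into x ≡ 1 (mod 8): 140·t ≡ 1 − 17 = -16 (mod 8).
    Divide the congruence (and modulus) by g = 4: 35·t ≡ -4 (mod 2).
    Reduce coefficients mod 2: 1·t ≡ 0 (mod 2).
    So t ≡ 0 (mod 2).
    Then x = 17 + 140·0 = 17, valid modulo lcm(140, 8) = 280: x ≡ 17 (mod 280).
Verify: 17 mod 20 = 17, 17 mod 14 = 3, 17 mod 8 = 1.

x ≡ 17 (mod 280).


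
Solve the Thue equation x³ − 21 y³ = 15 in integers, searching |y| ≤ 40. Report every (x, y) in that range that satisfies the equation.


The equation is x³ - 21y³ = 15. For fixed y, x³ = 21·y³ + 15, so a solution requires the RHS to be a perfect cube.
Strategy: iterate y from -40 to 40, compute RHS = 21·y³ + 15, and check whether it is a (positive or negative) perfect cube.
Check small values of y:
  y = 0: RHS = 15 is not a perfect cube.
  y = 1: RHS = 36 is not a perfect cube.
  y = -1: RHS = -6 is not a perfect cube.
  y = 2: RHS = 183 is not a perfect cube.
  y = -2: RHS = -153 is not a perfect cube.
  y = 3: RHS = 582 is not a perfect cube.
  y = -3: RHS = -552 is not a perfect cube.
Continuing the search up to |y| = 40 finds no solutions either.
No (x, y) in the scanned range satisfies the equation.

No integer solutions with |y| ≤ 40.


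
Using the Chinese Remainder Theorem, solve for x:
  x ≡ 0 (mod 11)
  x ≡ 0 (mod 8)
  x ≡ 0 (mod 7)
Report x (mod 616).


Moduli 11, 8, 7 are pairwise coprime; by CRT there is a unique solution modulo M = 11 · 8 · 7 = 616.
Solve pairwise, accumulating the modulus:
  Start with x ≡ 0 (mod 11).
  Combine with x ≡ 0 (mod 8): since gcd(11, 8) = 1, we get a unique residue mod 88.
    Write x = 0 + 11·t and substitute into x ≡ 0 (mod 8): 11·t ≡ 0 − 0 = 0 (mod 8).
    Reduce coefficients mod 8: 3·t ≡ 0 (mod 8).
    The inverse of 3 mod 8 is 3 (since 3·3 = 9 = 1·8 + 1), so t ≡ 3·0 = 0 ≡ 0 (mod 8).
    Then x = 0 + 11·0 = 0, valid modulo lcm(11, 8) = 88: x ≡ 0 (mod 88).
  Combine with x ≡ 0 (mod 7): since gcd(88, 7) = 1, we get a unique residue mod 616.
    Write x = 0 + 88·t and substitute into x ≡ 0 (mod 7): 88·t ≡ 0 − 0 = 0 (mod 7).
    Reduce coefficients mod 7: 4·t ≡ 0 (mod 7).
    The inverse of 4 mod 7 is 2 (since 4·2 = 8 = 1·7 + 1), so t ≡ 2·0 = 0 ≡ 0 (mod 7).
    Then x = 0 + 88·0 = 0, valid modulo lcm(88, 7) = 616: x ≡ 0 (mod 616).
Verify: 0 mod 11 = 0 ✓, 0 mod 8 = 0 ✓, 0 mod 7 = 0 ✓.

x ≡ 0 (mod 616).


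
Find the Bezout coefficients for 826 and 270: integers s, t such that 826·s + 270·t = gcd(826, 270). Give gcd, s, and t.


Euclidean algorithm on (826, 270) — divide until remainder is 0:
  826 = 3 · 270 + 16
  270 = 16 · 16 + 14
  16 = 1 · 14 + 2
  14 = 7 · 2 + 0
gcd(826, 270) = 2.
Track Bezout coefficients alongside the remainders: start with r₀ = 826 = a·1 + b·0 (s = 1, t = 0) and r₁ = 270 = a·0 + b·1 (s = 0, t = 1); each new remainder r_{k+1} = r_{k-1} − q_k·r_k inherits s_{k+1} = s_{k-1} − q_k·s_k, t_{k+1} = t_{k-1} − q_k·t_k, so r_k = a·s_k + b·t_k at every step:
  q = 3: r = 16, s = 1 − 3·0 = 1, t = 0 − 3·1 = -3  (check: 826·1 + 270·(-3) = 16)
  q = 16: r = 14, s = 0 − 16·1 = -16, t = 1 − 16·(-3) = 49  (check: 826·(-16) + 270·49 = 14)
  q = 1: r = 2, s = 1 − 1·(-16) = 17, t = -3 − 1·49 = -52  (check: 826·17 + 270·(-52) = 2)
The row with r = 2 (the gcd) gives the Bezout coefficients s = 17, t = -52.
Result: 826 · (17) + 270 · (-52) = 2.

gcd(826, 270) = 2; s = 17, t = -52 (check: 826·17 + 270·(-52) = 2).


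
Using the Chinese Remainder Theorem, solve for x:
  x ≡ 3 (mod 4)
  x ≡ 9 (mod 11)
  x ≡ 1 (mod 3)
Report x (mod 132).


Moduli 4, 11, 3 are pairwise coprime; by CRT there is a unique solution modulo M = 4 · 11 · 3 = 132.
Solve pairwise, accumulating the modulus:
  Start with x ≡ 3 (mod 4).
  Combine with x ≡ 9 (mod 11): since gcd(4, 11) = 1, we get a unique residue mod 44.
    Write x = 3 + 4·t and substitute into x ≡ 9 (mod 11): 4·t ≡ 9 − 3 = 6 (mod 11).
    The inverse of 4 mod 11 is 3 (since 4·3 = 12 = 1·11 + 1), so t ≡ 3·6 = 18 ≡ 7 (mod 11).
    Then x = 3 + 4·7 = 31, valid modulo lcm(4, 11) = 44: x ≡ 31 (mod 44).
  Combine with x ≡ 1 (mod 3): since gcd(44, 3) = 1, we get a unique residue mod 132.
    Write x = 31 + 44·t and substitute into x ≡ 1 (mod 3): 44·t ≡ 1 − 31 = -30 (mod 3).
    Reduce coefficients mod 3: 2·t ≡ 0 (mod 3).
    The inverse of 2 mod 3 is 2 (since 2·2 = 4 = 1·3 + 1), so t ≡ 2·0 = 0 ≡ 0 (mod 3).
    Then x = 31 + 44·0 = 31, valid modulo lcm(44, 3) = 132: x ≡ 31 (mod 132).
Verify: 31 mod 4 = 3 ✓, 31 mod 11 = 9 ✓, 31 mod 3 = 1 ✓.

x ≡ 31 (mod 132).


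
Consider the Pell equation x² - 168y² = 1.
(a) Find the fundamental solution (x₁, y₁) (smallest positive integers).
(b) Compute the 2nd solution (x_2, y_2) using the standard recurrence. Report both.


Step 1: Find the fundamental solution (x₁, y₁) of x² - 168y² = 1.
  Expand √168 as a continued fraction. a₀ = ⌊√168⌋ = 12; iterate m_{k+1} = d_k·a_k − m_k, d_{k+1} = (168 − m_{k+1}²)/d_k, a_{k+1} = ⌊(a₀ + m_{k+1})/d_{k+1}⌋ (starting m₀ = 0, d₀ = 1), with convergents p_k = a_k·p_{k-1} + p_{k-2}, q_k = a_k·q_{k-1} + q_{k-2} (p₋₁ = 1, q₋₁ = 0):
  k = 0: a₀ = 12; p₀/q₀ = 12/1; p₀² − 168·q₀² = 144 − 168 = -24.
  k = 1: m = 12, d = 24, a = ⌊(12 + 12)/24⌋ = 1; p/q = (1·12 + 1)/(1·1 + 0) = 13/1; p² − 168·q² = 169 − 168 = 1.
  The first convergent with p² − 168·q² = 1 gives the fundamental solution (x₁, y₁) = (13, 1).
Step 2: Apply the recurrence (x_{n+1}, y_{n+1}) = (x₁x_n + 168y₁y_n, x₁y_n + y₁x_n) repeatedly.
  From (x_1, y_1) = (13, 1): x_2 = 13·13 + 168·1·1 = 337; y_2 = 13·1 + 1·13 = 26.
Step 3: Verify x_2² - 168·y_2² = 113569 - 113568 = 1 (should be 1). ✓

(x_1, y_1) = (13, 1); (x_2, y_2) = (337, 26).


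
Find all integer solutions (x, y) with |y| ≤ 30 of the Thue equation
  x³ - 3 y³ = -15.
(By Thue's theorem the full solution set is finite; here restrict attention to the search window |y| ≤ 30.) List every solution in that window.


The equation is x³ - 3y³ = -15. For fixed y, x³ = 3·y³ − 15, so a solution requires the RHS to be a perfect cube.
Strategy: iterate y from -30 to 30, compute RHS = 3·y³ − 15, and check whether it is a (positive or negative) perfect cube.
Check small values of y:
  y = 0: RHS = -15 is not a perfect cube.
  y = 1: RHS = -12 is not a perfect cube.
  y = -1: RHS = -18 is not a perfect cube.
  y = 2: RHS = 9 is not a perfect cube.
  y = -2: RHS = -39 is not a perfect cube.
  y = 3: RHS = 66 is not a perfect cube.
  y = -3: RHS = -96 is not a perfect cube.
Continuing the search up to |y| = 30 finds no solutions either.
No (x, y) in the scanned range satisfies the equation.

No integer solutions with |y| ≤ 30.


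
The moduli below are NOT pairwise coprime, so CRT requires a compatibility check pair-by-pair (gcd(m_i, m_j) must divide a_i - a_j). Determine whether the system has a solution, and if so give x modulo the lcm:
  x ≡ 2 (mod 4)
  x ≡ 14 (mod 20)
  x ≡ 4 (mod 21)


Moduli 4, 20, 21 are not pairwise coprime, so CRT works modulo lcm(m_i) when all pairwise compatibility conditions hold.
Pairwise compatibility: gcd(m_i, m_j) must divide a_i - a_j for every pair.
Merge one congruence at a time:
  Start: x ≡ 2 (mod 4).
  Combine with x ≡ 14 (mod 20): gcd(4, 20) = 4; 14 - 2 = 12, which IS divisible by 4, so compatible.
    Write x = 2 + 4·t and substitute into x ≡ 14 (mod 20): 4·t ≡ 14 − 2 = 12 (mod 20).
    Divide the congruence (and modulus) by g = 4: 1·t ≡ 3 (mod 5).
    So t ≡ 3 (mod 5).
    Then x = 2 + 4·3 = 14, valid modulo lcm(4, 20) = 20: x ≡ 14 (mod 20).
  Combine with x ≡ 4 (mod 21): gcd(20, 21) = 1; 4 - 14 = -10, which IS divisible by 1, so compatible.
    Write x = 14 + 20·t and substitute into x ≡ 4 (mod 21): 20·t ≡ 4 − 14 = -10 (mod 21).
    Reduce coefficients mod 21: 20·t ≡ 11 (mod 21).
    The inverse of 20 mod 21 is 20 (since 20·20 = 400 = 19·21 + 1), so t ≡ 20·11 = 220 ≡ 10 (mod 21).
    Then x = 14 + 20·10 = 214, valid modulo lcm(20, 21) = 420: x ≡ 214 (mod 420).
Verify: 214 mod 4 = 2, 214 mod 20 = 14, 214 mod 21 = 4.

x ≡ 214 (mod 420).


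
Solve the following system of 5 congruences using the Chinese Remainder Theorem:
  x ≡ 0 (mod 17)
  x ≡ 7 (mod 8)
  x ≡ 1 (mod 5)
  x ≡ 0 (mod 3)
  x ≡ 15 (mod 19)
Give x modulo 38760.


Product of moduli M = 17 · 8 · 5 · 3 · 19 = 38760.
Merge one congruence at a time:
  Start: x ≡ 0 (mod 17).
  Combine with x ≡ 7 (mod 8); new modulus lcm = 136.
    Write x = 0 + 17·t and substitute into x ≡ 7 (mod 8): 17·t ≡ 7 − 0 = 7 (mod 8).
    Reduce coefficients mod 8: 1·t ≡ 7 (mod 8).
    So t ≡ 7 (mod 8).
    Then x = 0 + 17·7 = 119, valid modulo lcm(17, 8) = 136: x ≡ 119 (mod 136).
  Combine with x ≡ 1 (mod 5); new modulus lcm = 680.
    Write x = 119 + 136·t and substitute into x ≡ 1 (mod 5): 136·t ≡ 1 − 119 = -118 (mod 5).
    Reduce coefficients mod 5: 1·t ≡ 2 (mod 5).
    So t ≡ 2 (mod 5).
    Then x = 119 + 136·2 = 391, valid modulo lcm(136, 5) = 680: x ≡ 391 (mod 680).
  Combine with x ≡ 0 (mod 3); new modulus lcm = 2040.
    Write x = 391 + 680·t and substitute into x ≡ 0 (mod 3): 680·t ≡ 0 − 391 = -391 (mod 3).
    Reduce coefficients mod 3: 2·t ≡ 2 (mod 3).
    The inverse of 2 mod 3 is 2 (since 2·2 = 4 = 1·3 + 1), so t ≡ 2·2 = 4 ≡ 1 (mod 3).
    Then x = 391 + 680·1 = 1071, valid modulo lcm(680, 3) = 2040: x ≡ 1071 (mod 2040).
  Combine with x ≡ 15 (mod 19); new modulus lcm = 38760.
    Write x = 1071 + 2040·t and substitute into x ≡ 15 (mod 19): 2040·t ≡ 15 − 1071 = -1056 (mod 19).
    Reduce coefficients mod 19: 7·t ≡ 8 (mod 19).
    The inverse of 7 mod 19 is 11 (since 7·11 = 77 = 4·19 + 1), so t ≡ 11·8 = 88 ≡ 12 (mod 19).
    Then x = 1071 + 2040·12 = 25551, valid modulo lcm(2040, 19) = 38760: x ≡ 25551 (mod 38760).
Verify against each original: 25551 mod 17 = 0, 25551 mod 8 = 7, 25551 mod 5 = 1, 25551 mod 3 = 0, 25551 mod 19 = 15.

x ≡ 25551 (mod 38760).


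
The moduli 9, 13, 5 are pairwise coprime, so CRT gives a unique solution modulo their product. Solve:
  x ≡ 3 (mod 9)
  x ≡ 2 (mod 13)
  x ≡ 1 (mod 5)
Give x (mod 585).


Moduli 9, 13, 5 are pairwise coprime; by CRT there is a unique solution modulo M = 9 · 13 · 5 = 585.
Solve pairwise, accumulating the modulus:
  Start with x ≡ 3 (mod 9).
  Combine with x ≡ 2 (mod 13): since gcd(9, 13) = 1, we get a unique residue mod 117.
    Write x = 3 + 9·t and substitute into x ≡ 2 (mod 13): 9·t ≡ 2 − 3 = -1 (mod 13).
    Reduce coefficients mod 13: 9·t ≡ 12 (mod 13).
    The inverse of 9 mod 13 is 3 (since 9·3 = 27 = 2·13 + 1), so t ≡ 3·12 = 36 ≡ 10 (mod 13).
    Then x = 3 + 9·10 = 93, valid modulo lcm(9, 13) = 117: x ≡ 93 (mod 117).
  Combine with x ≡ 1 (mod 5): since gcd(117, 5) = 1, we get a unique residue mod 585.
    Write x = 93 + 117·t and substitute into x ≡ 1 (mod 5): 117·t ≡ 1 − 93 = -92 (mod 5).
    Reduce coefficients mod 5: 2·t ≡ 3 (mod 5).
    The inverse of 2 mod 5 is 3 (since 2·3 = 6 = 1·5 + 1), so t ≡ 3·3 = 9 ≡ 4 (mod 5).
    Then x = 93 + 117·4 = 561, valid modulo lcm(117, 5) = 585: x ≡ 561 (mod 585).
Verify: 561 mod 9 = 3 ✓, 561 mod 13 = 2 ✓, 561 mod 5 = 1 ✓.

x ≡ 561 (mod 585).


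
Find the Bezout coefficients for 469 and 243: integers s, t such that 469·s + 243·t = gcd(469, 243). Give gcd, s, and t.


Euclidean algorithm on (469, 243) — divide until remainder is 0:
  469 = 1 · 243 + 226
  243 = 1 · 226 + 17
  226 = 13 · 17 + 5
  17 = 3 · 5 + 2
  5 = 2 · 2 + 1
  2 = 2 · 1 + 0
gcd(469, 243) = 1.
Track Bezout coefficients alongside the remainders: start with r₀ = 469 = a·1 + b·0 (s = 1, t = 0) and r₁ = 243 = a·0 + b·1 (s = 0, t = 1); each new remainder r_{k+1} = r_{k-1} − q_k·r_k inherits s_{k+1} = s_{k-1} − q_k·s_k, t_{k+1} = t_{k-1} − q_k·t_k, so r_k = a·s_k + b·t_k at every step:
  q = 1: r = 226, s = 1 − 1·0 = 1, t = 0 − 1·1 = -1  (check: 469·1 + 243·(-1) = 226)
  q = 1: r = 17, s = 0 − 1·1 = -1, t = 1 − 1·(-1) = 2  (check: 469·(-1) + 243·2 = 17)
  q = 13: r = 5, s = 1 − 13·(-1) = 14, t = -1 − 13·2 = -27  (check: 469·14 + 243·(-27) = 5)
  q = 3: r = 2, s = -1 − 3·14 = -43, t = 2 − 3·(-27) = 83  (check: 469·(-43) + 243·83 = 2)
  q = 2: r = 1, s = 14 − 2·(-43) = 100, t = -27 − 2·83 = -193  (check: 469·100 + 243·(-193) = 1)
The row with r = 1 (the gcd) gives the Bezout coefficients s = 100, t = -193.
Result: 469 · (100) + 243 · (-193) = 1.

gcd(469, 243) = 1; s = 100, t = -193 (check: 469·100 + 243·(-193) = 1).


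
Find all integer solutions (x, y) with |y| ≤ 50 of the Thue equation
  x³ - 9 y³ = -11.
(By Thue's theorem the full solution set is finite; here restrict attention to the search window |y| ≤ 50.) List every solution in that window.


The equation is x³ - 9y³ = -11. For fixed y, x³ = 9·y³ − 11, so a solution requires the RHS to be a perfect cube.
Strategy: iterate y from -50 to 50, compute RHS = 9·y³ − 11, and check whether it is a (positive or negative) perfect cube.
Check small values of y:
  y = 0: RHS = -11 is not a perfect cube.
  y = 1: RHS = -2 is not a perfect cube.
  y = -1: RHS = -20 is not a perfect cube.
  y = 2: RHS = 61 is not a perfect cube.
  y = -2: RHS = -83 is not a perfect cube.
  y = 3: RHS = 232 is not a perfect cube.
  y = -3: RHS = -254 is not a perfect cube.
Continuing the search up to |y| = 50 finds no solutions either.
No (x, y) in the scanned range satisfies the equation.

No integer solutions with |y| ≤ 50.


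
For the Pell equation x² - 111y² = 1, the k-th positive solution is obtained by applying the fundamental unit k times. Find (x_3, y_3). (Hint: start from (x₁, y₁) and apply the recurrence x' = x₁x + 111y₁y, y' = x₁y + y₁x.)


Step 1: Find the fundamental solution (x₁, y₁) of x² - 111y² = 1.
  Expand √111 as a continued fraction. a₀ = ⌊√111⌋ = 10; iterate m_{k+1} = d_k·a_k − m_k, d_{k+1} = (111 − m_{k+1}²)/d_k, a_{k+1} = ⌊(a₀ + m_{k+1})/d_{k+1}⌋ (starting m₀ = 0, d₀ = 1), with convergents p_k = a_k·p_{k-1} + p_{k-2}, q_k = a_k·q_{k-1} + q_{k-2} (p₋₁ = 1, q₋₁ = 0):
  k = 0: a₀ = 10; p₀/q₀ = 10/1; p₀² − 111·q₀² = 100 − 111 = -11.
  k = 1: m = 10, d = 11, a = ⌊(10 + 10)/11⌋ = 1; p/q = (1·10 + 1)/(1·1 + 0) = 11/1; p² − 111·q² = 121 − 111 = 10.
  k = 2: m = 1, d = 10, a = ⌊(10 + 1)/10⌋ = 1; p/q = (1·11 + 10)/(1·1 + 1) = 21/2; p² − 111·q² = 441 − 444 = -3.
  k = 3: m = 9, d = 3, a = ⌊(10 + 9)/3⌋ = 6; p/q = (6·21 + 11)/(6·2 + 1) = 137/13; p² − 111·q² = 18769 − 18759 = 10.
  k = 4: m = 9, d = 10, a = ⌊(10 + 9)/10⌋ = 1; p/q = (1·137 + 21)/(1·13 + 2) = 158/15; p² − 111·q² = 24964 − 24975 = -11.
  k = 5: m = 1, d = 11, a = ⌊(10 + 1)/11⌋ = 1; p/q = (1·158 + 137)/(1·15 + 13) = 295/28; p² − 111·q² = 87025 − 87024 = 1.
  The first convergent with p² − 111·q² = 1 gives the fundamental solution (x₁, y₁) = (295, 28).
Step 2: Apply the recurrence (x_{n+1}, y_{n+1}) = (x₁x_n + 111y₁y_n, x₁y_n + y₁x_n) repeatedly.
  From (x_1, y_1) = (295, 28): x_2 = 295·295 + 111·28·28 = 174049; y_2 = 295·28 + 28·295 = 16520.
  From (x_2, y_2) = (174049, 16520): x_3 = 295·174049 + 111·28·16520 = 102688615; y_3 = 295·16520 + 28·174049 = 9746772.
Step 3: Verify x_3² - 111·y_3² = 10544951650618225 - 10544951650618224 = 1 (should be 1). ✓

(x_1, y_1) = (295, 28); (x_3, y_3) = (102688615, 9746772).


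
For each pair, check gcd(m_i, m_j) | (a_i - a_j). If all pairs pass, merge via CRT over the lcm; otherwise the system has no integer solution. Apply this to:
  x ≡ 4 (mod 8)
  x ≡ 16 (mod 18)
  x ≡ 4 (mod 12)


Moduli 8, 18, 12 are not pairwise coprime, so CRT works modulo lcm(m_i) when all pairwise compatibility conditions hold.
Pairwise compatibility: gcd(m_i, m_j) must divide a_i - a_j for every pair.
Merge one congruence at a time:
  Start: x ≡ 4 (mod 8).
  Combine with x ≡ 16 (mod 18): gcd(8, 18) = 2; 16 - 4 = 12, which IS divisible by 2, so compatible.
    Write x = 4 + 8·t and substitute into x ≡ 16 (mod 18): 8·t ≡ 16 − 4 = 12 (mod 18).
    Divide the congruence (and modulus) by g = 2: 4·t ≡ 6 (mod 9).
    The inverse of 4 mod 9 is 7 (since 4·7 = 28 = 3·9 + 1), so t ≡ 7·6 = 42 ≡ 6 (mod 9).
    Then x = 4 + 8·6 = 52, valid modulo lcm(8, 18) = 72: x ≡ 52 (mod 72).
  Combine with x ≡ 4 (mod 12): gcd(72, 12) = 12; 4 - 52 = -48, which IS divisible by 12, so compatible.
    Write x = 52 + 72·t and substitute into x ≡ 4 (mod 12): 72·t ≡ 4 − 52 = -48 (mod 12).
    Divide the congruence (and modulus) by g = 12: 6·t ≡ -4 (mod 1).
    Modulo 1 every t works; take t = 0.
    Then x = 52 + 72·0 = 52, valid modulo lcm(72, 12) = 72: x ≡ 52 (mod 72).
Verify: 52 mod 8 = 4, 52 mod 18 = 16, 52 mod 12 = 4.

x ≡ 52 (mod 72).


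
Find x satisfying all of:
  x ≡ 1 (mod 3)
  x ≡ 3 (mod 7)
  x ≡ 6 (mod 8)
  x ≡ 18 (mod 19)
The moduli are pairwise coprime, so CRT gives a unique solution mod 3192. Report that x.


Product of moduli M = 3 · 7 · 8 · 19 = 3192.
Merge one congruence at a time:
  Start: x ≡ 1 (mod 3).
  Combine with x ≡ 3 (mod 7); new modulus lcm = 21.
    Write x = 1 + 3·t and substitute into x ≡ 3 (mod 7): 3·t ≡ 3 − 1 = 2 (mod 7).
    The inverse of 3 mod 7 is 5 (since 3·5 = 15 = 2·7 + 1), so t ≡ 5·2 = 10 ≡ 3 (mod 7).
    Then x = 1 + 3·3 = 10, valid modulo lcm(3, 7) = 21: x ≡ 10 (mod 21).
  Combine with x ≡ 6 (mod 8); new modulus lcm = 168.
    Write x = 10 + 21·t and substitute into x ≡ 6 (mod 8): 21·t ≡ 6 − 10 = -4 (mod 8).
    Reduce coefficients mod 8: 5·t ≡ 4 (mod 8).
    The inverse of 5 mod 8 is 5 (since 5·5 = 25 = 3·8 + 1), so t ≡ 5·4 = 20 ≡ 4 (mod 8).
    Then x = 10 + 21·4 = 94, valid modulo lcm(21, 8) = 168: x ≡ 94 (mod 168).
  Combine with x ≡ 18 (mod 19); new modulus lcm = 3192.
    Write x = 94 + 168·t and substitute into x ≡ 18 (mod 19): 168·t ≡ 18 − 94 = -76 (mod 19).
    Reduce coefficients mod 19: 16·t ≡ 0 (mod 19).
    The inverse of 16 mod 19 is 6 (since 16·6 = 96 = 5·19 + 1), so t ≡ 6·0 = 0 ≡ 0 (mod 19).
    Then x = 94 + 168·0 = 94, valid modulo lcm(168, 19) = 3192: x ≡ 94 (mod 3192).
Verify against each original: 94 mod 3 = 1, 94 mod 7 = 3, 94 mod 8 = 6, 94 mod 19 = 18.

x ≡ 94 (mod 3192).


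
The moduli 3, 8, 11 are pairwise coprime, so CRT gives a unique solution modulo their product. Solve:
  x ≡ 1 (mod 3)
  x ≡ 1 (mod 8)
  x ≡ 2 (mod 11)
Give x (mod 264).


Moduli 3, 8, 11 are pairwise coprime; by CRT there is a unique solution modulo M = 3 · 8 · 11 = 264.
Solve pairwise, accumulating the modulus:
  Start with x ≡ 1 (mod 3).
  Combine with x ≡ 1 (mod 8): since gcd(3, 8) = 1, we get a unique residue mod 24.
    Write x = 1 + 3·t and substitute into x ≡ 1 (mod 8): 3·t ≡ 1 − 1 = 0 (mod 8).
    The inverse of 3 mod 8 is 3 (since 3·3 = 9 = 1·8 + 1), so t ≡ 3·0 = 0 ≡ 0 (mod 8).
    Then x = 1 + 3·0 = 1, valid modulo lcm(3, 8) = 24: x ≡ 1 (mod 24).
  Combine with x ≡ 2 (mod 11): since gcd(24, 11) = 1, we get a unique residue mod 264.
    Write x = 1 + 24·t and substitute into x ≡ 2 (mod 11): 24·t ≡ 2 − 1 = 1 (mod 11).
    Reduce coefficients mod 11: 2·t ≡ 1 (mod 11).
    The inverse of 2 mod 11 is 6 (since 2·6 = 12 = 1·11 + 1), so t ≡ 6·1 = 6 ≡ 6 (mod 11).
    Then x = 1 + 24·6 = 145, valid modulo lcm(24, 11) = 264: x ≡ 145 (mod 264).
Verify: 145 mod 3 = 1 ✓, 145 mod 8 = 1 ✓, 145 mod 11 = 2 ✓.

x ≡ 145 (mod 264).


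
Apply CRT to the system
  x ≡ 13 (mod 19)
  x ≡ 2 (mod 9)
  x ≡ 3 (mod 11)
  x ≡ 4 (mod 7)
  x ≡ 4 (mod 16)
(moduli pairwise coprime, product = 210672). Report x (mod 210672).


Product of moduli M = 19 · 9 · 11 · 7 · 16 = 210672.
Merge one congruence at a time:
  Start: x ≡ 13 (mod 19).
  Combine with x ≡ 2 (mod 9); new modulus lcm = 171.
    Write x = 13 + 19·t and substitute into x ≡ 2 (mod 9): 19·t ≡ 2 − 13 = -11 (mod 9).
    Reduce coefficients mod 9: 1·t ≡ 7 (mod 9).
    So t ≡ 7 (mod 9).
    Then x = 13 + 19·7 = 146, valid modulo lcm(19, 9) = 171: x ≡ 146 (mod 171).
  Combine with x ≡ 3 (mod 11); new modulus lcm = 1881.
    Write x = 146 + 171·t and substitute into x ≡ 3 (mod 11): 171·t ≡ 3 − 146 = -143 (mod 11).
    Reduce coefficients mod 11: 6·t ≡ 0 (mod 11).
    The inverse of 6 mod 11 is 2 (since 6·2 = 12 = 1·11 + 1), so t ≡ 2·0 = 0 ≡ 0 (mod 11).
    Then x = 146 + 171·0 = 146, valid modulo lcm(171, 11) = 1881: x ≡ 146 (mod 1881).
  Combine with x ≡ 4 (mod 7); new modulus lcm = 13167.
    Write x = 146 + 1881·t and substitute into x ≡ 4 (mod 7): 1881·t ≡ 4 − 146 = -142 (mod 7).
    Reduce coefficients mod 7: 5·t ≡ 5 (mod 7).
    The inverse of 5 mod 7 is 3 (since 5·3 = 15 = 2·7 + 1), so t ≡ 3·5 = 15 ≡ 1 (mod 7).
    Then x = 146 + 1881·1 = 2027, valid modulo lcm(1881, 7) = 13167: x ≡ 2027 (mod 13167).
  Combine with x ≡ 4 (mod 16); new modulus lcm = 210672.
    Write x = 2027 + 13167·t and substitute into x ≡ 4 (mod 16): 13167·t ≡ 4 − 2027 = -2023 (mod 16).
    Reduce coefficients mod 16: 15·t ≡ 9 (mod 16).
    The inverse of 15 mod 16 is 15 (since 15·15 = 225 = 14·16 + 1), so t ≡ 15·9 = 135 ≡ 7 (mod 16).
    Then x = 2027 + 13167·7 = 94196, valid modulo lcm(13167, 16) = 210672: x ≡ 94196 (mod 210672).
Verify against each original: 94196 mod 19 = 13, 94196 mod 9 = 2, 94196 mod 11 = 3, 94196 mod 7 = 4, 94196 mod 16 = 4.

x ≡ 94196 (mod 210672).


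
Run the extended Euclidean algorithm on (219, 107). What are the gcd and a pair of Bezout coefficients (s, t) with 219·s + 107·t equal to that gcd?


Euclidean algorithm on (219, 107) — divide until remainder is 0:
  219 = 2 · 107 + 5
  107 = 21 · 5 + 2
  5 = 2 · 2 + 1
  2 = 2 · 1 + 0
gcd(219, 107) = 1.
Track Bezout coefficients alongside the remainders: start with r₀ = 219 = a·1 + b·0 (s = 1, t = 0) and r₁ = 107 = a·0 + b·1 (s = 0, t = 1); each new remainder r_{k+1} = r_{k-1} − q_k·r_k inherits s_{k+1} = s_{k-1} − q_k·s_k, t_{k+1} = t_{k-1} − q_k·t_k, so r_k = a·s_k + b·t_k at every step:
  q = 2: r = 5, s = 1 − 2·0 = 1, t = 0 − 2·1 = -2  (check: 219·1 + 107·(-2) = 5)
  q = 21: r = 2, s = 0 − 21·1 = -21, t = 1 − 21·(-2) = 43  (check: 219·(-21) + 107·43 = 2)
  q = 2: r = 1, s = 1 − 2·(-21) = 43, t = -2 − 2·43 = -88  (check: 219·43 + 107·(-88) = 1)
The row with r = 1 (the gcd) gives the Bezout coefficients s = 43, t = -88.
Result: 219 · (43) + 107 · (-88) = 1.

gcd(219, 107) = 1; s = 43, t = -88 (check: 219·43 + 107·(-88) = 1).


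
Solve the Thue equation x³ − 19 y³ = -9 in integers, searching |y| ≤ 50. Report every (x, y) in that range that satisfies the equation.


The equation is x³ - 19y³ = -9. For fixed y, x³ = 19·y³ − 9, so a solution requires the RHS to be a perfect cube.
Strategy: iterate y from -50 to 50, compute RHS = 19·y³ − 9, and check whether it is a (positive or negative) perfect cube.
Check small values of y:
  y = 0: RHS = -9 is not a perfect cube.
  y = 1: RHS = 10 is not a perfect cube.
  y = -1: RHS = -28 is not a perfect cube.
  y = 2: RHS = 143 is not a perfect cube.
  y = -2: RHS = -161 is not a perfect cube.
  y = 3: RHS = 504 is not a perfect cube.
  y = -3: RHS = -522 is not a perfect cube.
Continuing the search up to |y| = 50 finds no solutions either.
No (x, y) in the scanned range satisfies the equation.

No integer solutions with |y| ≤ 50.


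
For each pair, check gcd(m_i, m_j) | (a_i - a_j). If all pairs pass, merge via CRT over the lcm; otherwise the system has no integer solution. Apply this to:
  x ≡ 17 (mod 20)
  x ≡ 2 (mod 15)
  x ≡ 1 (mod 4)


Moduli 20, 15, 4 are not pairwise coprime, so CRT works modulo lcm(m_i) when all pairwise compatibility conditions hold.
Pairwise compatibility: gcd(m_i, m_j) must divide a_i - a_j for every pair.
Merge one congruence at a time:
  Start: x ≡ 17 (mod 20).
  Combine with x ≡ 2 (mod 15): gcd(20, 15) = 5; 2 - 17 = -15, which IS divisible by 5, so compatible.
    Write x = 17 + 20·t and substitute into x ≡ 2 (mod 15): 20·t ≡ 2 − 17 = -15 (mod 15).
    Divide the congruence (and modulus) by g = 5: 4·t ≡ -3 (mod 3).
    Reduce coefficients mod 3: 1·t ≡ 0 (mod 3).
    So t ≡ 0 (mod 3).
    Then x = 17 + 20·0 = 17, valid modulo lcm(20, 15) = 60: x ≡ 17 (mod 60).
  Combine with x ≡ 1 (mod 4): gcd(60, 4) = 4; 1 - 17 = -16, which IS divisible by 4, so compatible.
    Write x = 17 + 60·t and substitute into x ≡ 1 (mod 4): 60·t ≡ 1 − 17 = -16 (mod 4).
    Divide the congruence (and modulus) by g = 4: 15·t ≡ -4 (mod 1).
    Modulo 1 every t works; take t = 0.
    Then x = 17 + 60·0 = 17, valid modulo lcm(60, 4) = 60: x ≡ 17 (mod 60).
Verify: 17 mod 20 = 17, 17 mod 15 = 2, 17 mod 4 = 1.

x ≡ 17 (mod 60).


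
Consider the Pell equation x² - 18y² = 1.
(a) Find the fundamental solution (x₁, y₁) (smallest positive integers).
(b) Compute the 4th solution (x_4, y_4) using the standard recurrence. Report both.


Step 1: Find the fundamental solution (x₁, y₁) of x² - 18y² = 1.
  Expand √18 as a continued fraction. a₀ = ⌊√18⌋ = 4; iterate m_{k+1} = d_k·a_k − m_k, d_{k+1} = (18 − m_{k+1}²)/d_k, a_{k+1} = ⌊(a₀ + m_{k+1})/d_{k+1}⌋ (starting m₀ = 0, d₀ = 1), with convergents p_k = a_k·p_{k-1} + p_{k-2}, q_k = a_k·q_{k-1} + q_{k-2} (p₋₁ = 1, q₋₁ = 0):
  k = 0: a₀ = 4; p₀/q₀ = 4/1; p₀² − 18·q₀² = 16 − 18 = -2.
  k = 1: m = 4, d = 2, a = ⌊(4 + 4)/2⌋ = 4; p/q = (4·4 + 1)/(4·1 + 0) = 17/4; p² − 18·q² = 289 − 288 = 1.
  The first convergent with p² − 18·q² = 1 gives the fundamental solution (x₁, y₁) = (17, 4).
Step 2: Apply the recurrence (x_{n+1}, y_{n+1}) = (x₁x_n + 18y₁y_n, x₁y_n + y₁x_n) repeatedly.
  From (x_1, y_1) = (17, 4): x_2 = 17·17 + 18·4·4 = 577; y_2 = 17·4 + 4·17 = 136.
  From (x_2, y_2) = (577, 136): x_3 = 17·577 + 18·4·136 = 19601; y_3 = 17·136 + 4·577 = 4620.
  From (x_3, y_3) = (19601, 4620): x_4 = 17·19601 + 18·4·4620 = 665857; y_4 = 17·4620 + 4·19601 = 156944.
Step 3: Verify x_4² - 18·y_4² = 443365544449 - 443365544448 = 1 (should be 1). ✓

(x_1, y_1) = (17, 4); (x_4, y_4) = (665857, 156944).


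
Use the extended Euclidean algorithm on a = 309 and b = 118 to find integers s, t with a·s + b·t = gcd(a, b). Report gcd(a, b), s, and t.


Euclidean algorithm on (309, 118) — divide until remainder is 0:
  309 = 2 · 118 + 73
  118 = 1 · 73 + 45
  73 = 1 · 45 + 28
  45 = 1 · 28 + 17
  28 = 1 · 17 + 11
  17 = 1 · 11 + 6
  11 = 1 · 6 + 5
  6 = 1 · 5 + 1
  5 = 5 · 1 + 0
gcd(309, 118) = 1.
Track Bezout coefficients alongside the remainders: start with r₀ = 309 = a·1 + b·0 (s = 1, t = 0) and r₁ = 118 = a·0 + b·1 (s = 0, t = 1); each new remainder r_{k+1} = r_{k-1} − q_k·r_k inherits s_{k+1} = s_{k-1} − q_k·s_k, t_{k+1} = t_{k-1} − q_k·t_k, so r_k = a·s_k + b·t_k at every step:
  q = 2: r = 73, s = 1 − 2·0 = 1, t = 0 − 2·1 = -2  (check: 309·1 + 118·(-2) = 73)
  q = 1: r = 45, s = 0 − 1·1 = -1, t = 1 − 1·(-2) = 3  (check: 309·(-1) + 118·3 = 45)
  q = 1: r = 28, s = 1 − 1·(-1) = 2, t = -2 − 1·3 = -5  (check: 309·2 + 118·(-5) = 28)
  q = 1: r = 17, s = -1 − 1·2 = -3, t = 3 − 1·(-5) = 8  (check: 309·(-3) + 118·8 = 17)
  q = 1: r = 11, s = 2 − 1·(-3) = 5, t = -5 − 1·8 = -13  (check: 309·5 + 118·(-13) = 11)
  q = 1: r = 6, s = -3 − 1·5 = -8, t = 8 − 1·(-13) = 21  (check: 309·(-8) + 118·21 = 6)
  q = 1: r = 5, s = 5 − 1·(-8) = 13, t = -13 − 1·21 = -34  (check: 309·13 + 118·(-34) = 5)
  q = 1: r = 1, s = -8 − 1·13 = -21, t = 21 − 1·(-34) = 55  (check: 309·(-21) + 118·55 = 1)
The row with r = 1 (the gcd) gives the Bezout coefficients s = -21, t = 55.
Result: 309 · (-21) + 118 · (55) = 1.

gcd(309, 118) = 1; s = -21, t = 55 (check: 309·(-21) + 118·55 = 1).


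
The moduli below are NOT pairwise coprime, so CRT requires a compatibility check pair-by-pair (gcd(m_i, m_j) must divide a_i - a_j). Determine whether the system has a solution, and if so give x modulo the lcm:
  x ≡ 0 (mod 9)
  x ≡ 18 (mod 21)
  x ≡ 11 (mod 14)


Moduli 9, 21, 14 are not pairwise coprime, so CRT works modulo lcm(m_i) when all pairwise compatibility conditions hold.
Pairwise compatibility: gcd(m_i, m_j) must divide a_i - a_j for every pair.
Merge one congruence at a time:
  Start: x ≡ 0 (mod 9).
  Combine with x ≡ 18 (mod 21): gcd(9, 21) = 3; 18 - 0 = 18, which IS divisible by 3, so compatible.
    Write x = 0 + 9·t and substitute into x ≡ 18 (mod 21): 9·t ≡ 18 − 0 = 18 (mod 21).
    Divide the congruence (and modulus) by g = 3: 3·t ≡ 6 (mod 7).
    The inverse of 3 mod 7 is 5 (since 3·5 = 15 = 2·7 + 1), so t ≡ 5·6 = 30 ≡ 2 (mod 7).
    Then x = 0 + 9·2 = 18, valid modulo lcm(9, 21) = 63: x ≡ 18 (mod 63).
  Combine with x ≡ 11 (mod 14): gcd(63, 14) = 7; 11 - 18 = -7, which IS divisible by 7, so compatible.
    Write x = 18 + 63·t and substitute into x ≡ 11 (mod 14): 63·t ≡ 11 − 18 = -7 (mod 14).
    Divide the congruence (and modulus) by g = 7: 9·t ≡ -1 (mod 2).
    Reduce coefficients mod 2: 1·t ≡ 1 (mod 2).
    So t ≡ 1 (mod 2).
    Then x = 18 + 63·1 = 81, valid modulo lcm(63, 14) = 126: x ≡ 81 (mod 126).
Verify: 81 mod 9 = 0, 81 mod 21 = 18, 81 mod 14 = 11.

x ≡ 81 (mod 126).


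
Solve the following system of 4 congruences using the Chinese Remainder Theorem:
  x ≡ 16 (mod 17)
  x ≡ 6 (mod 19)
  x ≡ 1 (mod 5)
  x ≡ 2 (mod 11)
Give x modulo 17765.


Product of moduli M = 17 · 19 · 5 · 11 = 17765.
Merge one congruence at a time:
  Start: x ≡ 16 (mod 17).
  Combine with x ≡ 6 (mod 19); new modulus lcm = 323.
    Write x = 16 + 17·t and substitute into x ≡ 6 (mod 19): 17·t ≡ 6 − 16 = -10 (mod 19).
    Reduce coefficients mod 19: 17·t ≡ 9 (mod 19).
    The inverse of 17 mod 19 is 9 (since 17·9 = 153 = 8·19 + 1), so t ≡ 9·9 = 81 ≡ 5 (mod 19).
    Then x = 16 + 17·5 = 101, valid modulo lcm(17, 19) = 323: x ≡ 101 (mod 323).
  Combine with x ≡ 1 (mod 5); new modulus lcm = 1615.
    Write x = 101 + 323·t and substitute into x ≡ 1 (mod 5): 323·t ≡ 1 − 101 = -100 (mod 5).
    Reduce coefficients mod 5: 3·t ≡ 0 (mod 5).
    The inverse of 3 mod 5 is 2 (since 3·2 = 6 = 1·5 + 1), so t ≡ 2·0 = 0 ≡ 0 (mod 5).
    Then x = 101 + 323·0 = 101, valid modulo lcm(323, 5) = 1615: x ≡ 101 (mod 1615).
  Combine with x ≡ 2 (mod 11); new modulus lcm = 17765.
    Write x = 101 + 1615·t and substitute into x ≡ 2 (mod 11): 1615·t ≡ 2 − 101 = -99 (mod 11).
    Reduce coefficients mod 11: 9·t ≡ 0 (mod 11).
    The inverse of 9 mod 11 is 5 (since 9·5 = 45 = 4·11 + 1), so t ≡ 5·0 = 0 ≡ 0 (mod 11).
    Then x = 101 + 1615·0 = 101, valid modulo lcm(1615, 11) = 17765: x ≡ 101 (mod 17765).
Verify against each original: 101 mod 17 = 16, 101 mod 19 = 6, 101 mod 5 = 1, 101 mod 11 = 2.

x ≡ 101 (mod 17765).


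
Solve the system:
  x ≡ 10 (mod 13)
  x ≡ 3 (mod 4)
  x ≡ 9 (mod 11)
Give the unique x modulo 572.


Moduli 13, 4, 11 are pairwise coprime; by CRT there is a unique solution modulo M = 13 · 4 · 11 = 572.
Solve pairwise, accumulating the modulus:
  Start with x ≡ 10 (mod 13).
  Combine with x ≡ 3 (mod 4): since gcd(13, 4) = 1, we get a unique residue mod 52.
    Write x = 10 + 13·t and substitute into x ≡ 3 (mod 4): 13·t ≡ 3 − 10 = -7 (mod 4).
    Reduce coefficients mod 4: 1·t ≡ 1 (mod 4).
    So t ≡ 1 (mod 4).
    Then x = 10 + 13·1 = 23, valid modulo lcm(13, 4) = 52: x ≡ 23 (mod 52).
  Combine with x ≡ 9 (mod 11): since gcd(52, 11) = 1, we get a unique residue mod 572.
    Write x = 23 + 52·t and substitute into x ≡ 9 (mod 11): 52·t ≡ 9 − 23 = -14 (mod 11).
    Reduce coefficients mod 11: 8·t ≡ 8 (mod 11).
    The inverse of 8 mod 11 is 7 (since 8·7 = 56 = 5·11 + 1), so t ≡ 7·8 = 56 ≡ 1 (mod 11).
    Then x = 23 + 52·1 = 75, valid modulo lcm(52, 11) = 572: x ≡ 75 (mod 572).
Verify: 75 mod 13 = 10 ✓, 75 mod 4 = 3 ✓, 75 mod 11 = 9 ✓.

x ≡ 75 (mod 572).


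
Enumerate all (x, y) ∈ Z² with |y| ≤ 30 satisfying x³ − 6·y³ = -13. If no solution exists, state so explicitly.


The equation is x³ - 6y³ = -13. For fixed y, x³ = 6·y³ − 13, so a solution requires the RHS to be a perfect cube.
Strategy: iterate y from -30 to 30, compute RHS = 6·y³ − 13, and check whether it is a (positive or negative) perfect cube.
Check small values of y:
  y = 0: RHS = -13 is not a perfect cube.
  y = 1: RHS = -7 is not a perfect cube.
  y = -1: RHS = -19 is not a perfect cube.
  y = 2: RHS = 35 is not a perfect cube.
  y = -2: RHS = -61 is not a perfect cube.
  y = 3: RHS = 149 is not a perfect cube.
  y = -3: RHS = -175 is not a perfect cube.
Continuing the search up to |y| = 30 finds no solutions either.
No (x, y) in the scanned range satisfies the equation.

No integer solutions with |y| ≤ 30.


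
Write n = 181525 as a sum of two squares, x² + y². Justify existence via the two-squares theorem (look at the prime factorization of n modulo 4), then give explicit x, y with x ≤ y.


Step 1: Factor n = 181525 = 5^2 · 53 · 137.
Step 2: Check the mod-4 condition on each prime factor: 5 ≡ 1 (mod 4), exponent 2; 53 ≡ 1 (mod 4), exponent 1; 137 ≡ 1 (mod 4), exponent 1.
All primes ≡ 3 (mod 4) appear to even exponent (or don't appear), so by the two-squares theorem n IS expressible as a sum of two squares.
Step 3: Build a representation. Group n = k² · m with k = 5 and m = 53 · 137 = 7261 (a product of primes ≡ 1 (mod 4)); a representation of m scales to one of n via (k·x)² + (k·y)² = k²(x² + y²). Each prime p ≡ 1 (mod 4) is itself a sum of two squares; find a² by testing p − a² for a perfect square:
  53: 53 − 1² = 52, 53 − 2² = 49 = 7² ⇒ 53 = 2² + 7².
  137: 137 − 1² = 136, 137 − 2² = 133, 137 − 3² = 128, 137 − 4² = 121 = 11² ⇒ 137 = 4² + 11².
  Combine using the Brahmagupta–Fibonacci identity (a² + b²)(c² + d²) = (ac − bd)² + (ad + bc)² = (ac + bd)² + (ad − bc)²:
  53 · 137 = 7261: from (2² + 7²)(4² + 11²), take (2·4 − 7·11, 2·11 + 7·4) = (8 − 77, 22 + 28) = (-69, 50); dropping signs (only squares matter) gives (69, 50); check 69² + 50² = 4761 + 2500 = 7261 ✓.
  Scale by k = 5: (5·69, 5·50) = (345, 250).
Step 4: Order so x ≤ y and verify: 250² + 345² = 62500 + 119025 = 181525 = n. ✓

n = 181525 = 250² + 345² (one valid representation with x ≤ y).


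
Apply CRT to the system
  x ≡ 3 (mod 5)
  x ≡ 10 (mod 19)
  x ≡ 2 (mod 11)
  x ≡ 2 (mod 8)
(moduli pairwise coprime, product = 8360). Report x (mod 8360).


Product of moduli M = 5 · 19 · 11 · 8 = 8360.
Merge one congruence at a time:
  Start: x ≡ 3 (mod 5).
  Combine with x ≡ 10 (mod 19); new modulus lcm = 95.
    Write x = 3 + 5·t and substitute into x ≡ 10 (mod 19): 5·t ≡ 10 − 3 = 7 (mod 19).
    The inverse of 5 mod 19 is 4 (since 5·4 = 20 = 1·19 + 1), so t ≡ 4·7 = 28 ≡ 9 (mod 19).
    Then x = 3 + 5·9 = 48, valid modulo lcm(5, 19) = 95: x ≡ 48 (mod 95).
  Combine with x ≡ 2 (mod 11); new modulus lcm = 1045.
    Write x = 48 + 95·t and substitute into x ≡ 2 (mod 11): 95·t ≡ 2 − 48 = -46 (mod 11).
    Reduce coefficients mod 11: 7·t ≡ 9 (mod 11).
    The inverse of 7 mod 11 is 8 (since 7·8 = 56 = 5·11 + 1), so t ≡ 8·9 = 72 ≡ 6 (mod 11).
    Then x = 48 + 95·6 = 618, valid modulo lcm(95, 11) = 1045: x ≡ 618 (mod 1045).
  Combine with x ≡ 2 (mod 8); new modulus lcm = 8360.
    Write x = 618 + 1045·t and substitute into x ≡ 2 (mod 8): 1045·t ≡ 2 − 618 = -616 (mod 8).
    Reduce coefficients mod 8: 5·t ≡ 0 (mod 8).
    The inverse of 5 mod 8 is 5 (since 5·5 = 25 = 3·8 + 1), so t ≡ 5·0 = 0 ≡ 0 (mod 8).
    Then x = 618 + 1045·0 = 618, valid modulo lcm(1045, 8) = 8360: x ≡ 618 (mod 8360).
Verify against each original: 618 mod 5 = 3, 618 mod 19 = 10, 618 mod 11 = 2, 618 mod 8 = 2.

x ≡ 618 (mod 8360).


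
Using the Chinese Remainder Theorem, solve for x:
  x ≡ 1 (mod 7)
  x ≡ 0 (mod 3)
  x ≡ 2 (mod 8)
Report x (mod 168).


Moduli 7, 3, 8 are pairwise coprime; by CRT there is a unique solution modulo M = 7 · 3 · 8 = 168.
Solve pairwise, accumulating the modulus:
  Start with x ≡ 1 (mod 7).
  Combine with x ≡ 0 (mod 3): since gcd(7, 3) = 1, we get a unique residue mod 21.
    Write x = 1 + 7·t and substitute into x ≡ 0 (mod 3): 7·t ≡ 0 − 1 = -1 (mod 3).
    Reduce coefficients mod 3: 1·t ≡ 2 (mod 3).
    So t ≡ 2 (mod 3).
    Then x = 1 + 7·2 = 15, valid modulo lcm(7, 3) = 21: x ≡ 15 (mod 21).
  Combine with x ≡ 2 (mod 8): since gcd(21, 8) = 1, we get a unique residue mod 168.
    Write x = 15 + 21·t and substitute into x ≡ 2 (mod 8): 21·t ≡ 2 − 15 = -13 (mod 8).
    Reduce coefficients mod 8: 5·t ≡ 3 (mod 8).
    The inverse of 5 mod 8 is 5 (since 5·5 = 25 = 3·8 + 1), so t ≡ 5·3 = 15 ≡ 7 (mod 8).
    Then x = 15 + 21·7 = 162, valid modulo lcm(21, 8) = 168: x ≡ 162 (mod 168).
Verify: 162 mod 7 = 1 ✓, 162 mod 3 = 0 ✓, 162 mod 8 = 2 ✓.

x ≡ 162 (mod 168).


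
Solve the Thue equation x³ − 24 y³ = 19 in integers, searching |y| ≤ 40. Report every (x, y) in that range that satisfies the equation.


The equation is x³ - 24y³ = 19. For fixed y, x³ = 24·y³ + 19, so a solution requires the RHS to be a perfect cube.
Strategy: iterate y from -40 to 40, compute RHS = 24·y³ + 19, and check whether it is a (positive or negative) perfect cube.
Check small values of y:
  y = 0: RHS = 19 is not a perfect cube.
  y = 1: RHS = 43 is not a perfect cube.
  y = -1: RHS = -5 is not a perfect cube.
  y = 2: RHS = 211 is not a perfect cube.
  y = -2: RHS = -173 is not a perfect cube.
  y = 3: RHS = 667 is not a perfect cube.
  y = -3: RHS = -629 is not a perfect cube.
Continuing the search up to |y| = 40 finds no solutions either.
No (x, y) in the scanned range satisfies the equation.

No integer solutions with |y| ≤ 40.


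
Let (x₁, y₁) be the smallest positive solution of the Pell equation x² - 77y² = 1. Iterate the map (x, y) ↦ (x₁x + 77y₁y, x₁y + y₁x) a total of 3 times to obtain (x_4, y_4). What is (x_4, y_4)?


Step 1: Find the fundamental solution (x₁, y₁) of x² - 77y² = 1.
  Expand √77 as a continued fraction. a₀ = ⌊√77⌋ = 8; iterate m_{k+1} = d_k·a_k − m_k, d_{k+1} = (77 − m_{k+1}²)/d_k, a_{k+1} = ⌊(a₀ + m_{k+1})/d_{k+1}⌋ (starting m₀ = 0, d₀ = 1), with convergents p_k = a_k·p_{k-1} + p_{k-2}, q_k = a_k·q_{k-1} + q_{k-2} (p₋₁ = 1, q₋₁ = 0):
  k = 0: a₀ = 8; p₀/q₀ = 8/1; p₀² − 77·q₀² = 64 − 77 = -13.
  k = 1: m = 8, d = 13, a = ⌊(8 + 8)/13⌋ = 1; p/q = (1·8 + 1)/(1·1 + 0) = 9/1; p² − 77·q² = 81 − 77 = 4.
  k = 2: m = 5, d = 4, a = ⌊(8 + 5)/4⌋ = 3; p/q = (3·9 + 8)/(3·1 + 1) = 35/4; p² − 77·q² = 1225 − 1232 = -7.
  k = 3: m = 7, d = 7, a = ⌊(8 + 7)/7⌋ = 2; p/q = (2·35 + 9)/(2·4 + 1) = 79/9; p² − 77·q² = 6241 − 6237 = 4.
  k = 4: m = 7, d = 4, a = ⌊(8 + 7)/4⌋ = 3; p/q = (3·79 + 35)/(3·9 + 4) = 272/31; p² − 77·q² = 73984 − 73997 = -13.
  k = 5: m = 5, d = 13, a = ⌊(8 + 5)/13⌋ = 1; p/q = (1·272 + 79)/(1·31 + 9) = 351/40; p² − 77·q² = 123201 − 123200 = 1.
  The first convergent with p² − 77·q² = 1 gives the fundamental solution (x₁, y₁) = (351, 40).
Step 2: Apply the recurrence (x_{n+1}, y_{n+1}) = (x₁x_n + 77y₁y_n, x₁y_n + y₁x_n) repeatedly.
  From (x_1, y_1) = (351, 40): x_2 = 351·351 + 77·40·40 = 246401; y_2 = 351·40 + 40·351 = 28080.
  From (x_2, y_2) = (246401, 28080): x_3 = 351·246401 + 77·40·28080 = 172973151; y_3 = 351·28080 + 40·246401 = 19712120.
  From (x_3, y_3) = (172973151, 19712120): x_4 = 351·172973151 + 77·40·19712120 = 121426905601; y_4 = 351·19712120 + 40·172973151 = 13837880160.
Step 3: Verify x_4² - 77·y_4² = 14744493403834165171201 - 14744493403834165171200 = 1 (should be 1). ✓

(x_1, y_1) = (351, 40); (x_4, y_4) = (121426905601, 13837880160).
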